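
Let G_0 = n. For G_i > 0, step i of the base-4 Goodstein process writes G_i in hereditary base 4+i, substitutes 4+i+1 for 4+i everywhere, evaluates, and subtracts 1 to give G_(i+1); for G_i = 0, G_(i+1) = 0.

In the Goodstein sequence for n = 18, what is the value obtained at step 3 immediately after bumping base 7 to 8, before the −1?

step 0: 18 = 4^2 + 2; sub 5 for 4: 5^2 + 2; = 27; G_1 = 27−1 = 26
step 1: 26 = 5^2 + 1; sub 6 for 5: 6^2 + 1; = 37; G_2 = 37−1 = 36
step 2: 36 = 6^2; sub 7 for 6: 7^2; = 49; G_3 = 49−1 = 48
step 3: 48 = 6·7 + 6; sub 8 for 7: 6·8 + 6; = 54; G_4 = 54−1 = 53

54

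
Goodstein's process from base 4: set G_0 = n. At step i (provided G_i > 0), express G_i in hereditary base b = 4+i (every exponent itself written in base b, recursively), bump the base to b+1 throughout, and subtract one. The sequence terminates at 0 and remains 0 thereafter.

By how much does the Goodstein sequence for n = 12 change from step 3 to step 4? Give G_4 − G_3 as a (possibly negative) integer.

[0] 12 ≡ 3·4 (base 4). Lift 5: 15. −1: 14.
[1] 14 ≡ 2·5 + 4 (base 5). Lift 6: 16. −1: 15.
[2] 15 ≡ 2·6 + 3 (base 6). Lift 7: 17. −1: 16.
[3] 16 ≡ 2·7 + 2 (base 7). Lift 8: 18. −1: 17.

1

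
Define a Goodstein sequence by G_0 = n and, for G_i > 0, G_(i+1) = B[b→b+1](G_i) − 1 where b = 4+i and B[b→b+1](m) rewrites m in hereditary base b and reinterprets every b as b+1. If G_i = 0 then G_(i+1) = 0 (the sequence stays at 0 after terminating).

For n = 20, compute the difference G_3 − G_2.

base 4: 20 = 4^2 + 4; at 5: 5^2 + 5 = 30; next = 29
base 5: 29 = 5^2 + 4; at 6: 6^2 + 4 = 40; next = 39
base 6: 39 = 6^2 + 3; at 7: 7^2 + 3 = 52; next = 51

12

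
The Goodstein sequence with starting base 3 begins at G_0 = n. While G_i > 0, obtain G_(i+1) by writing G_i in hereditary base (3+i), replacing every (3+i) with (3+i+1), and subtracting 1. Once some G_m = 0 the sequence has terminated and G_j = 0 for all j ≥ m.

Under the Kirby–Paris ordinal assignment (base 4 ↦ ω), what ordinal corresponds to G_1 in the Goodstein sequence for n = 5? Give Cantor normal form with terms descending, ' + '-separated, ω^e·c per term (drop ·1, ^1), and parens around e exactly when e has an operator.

(0) 5|_3 = 3 + 2 ↦ 4 + 2|_4 = 6 ⇒ 5
(1) 5|_4 = 4 + 1 ↦ 5 + 1|_5 = 6 ⇒ 5

ω + 1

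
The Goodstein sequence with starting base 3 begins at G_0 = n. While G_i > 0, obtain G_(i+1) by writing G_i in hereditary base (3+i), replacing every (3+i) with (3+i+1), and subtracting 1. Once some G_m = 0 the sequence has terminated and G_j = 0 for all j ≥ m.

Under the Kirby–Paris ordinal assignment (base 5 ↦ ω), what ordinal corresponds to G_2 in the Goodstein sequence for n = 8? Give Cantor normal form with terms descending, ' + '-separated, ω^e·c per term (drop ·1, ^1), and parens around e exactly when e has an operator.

ω·2

step 0: 8 = 2·3 + 2; sub 4 for 3: 2·4 + 2; = 10; G_1 = 10−1 = 9
step 1: 9 = 2·4 + 1; sub 5 for 4: 2·5 + 1; = 11; G_2 = 11−1 = 10
step 2: 10 = 2·5; sub 6 for 5: 2·6; = 12; G_3 = 12−1 = 11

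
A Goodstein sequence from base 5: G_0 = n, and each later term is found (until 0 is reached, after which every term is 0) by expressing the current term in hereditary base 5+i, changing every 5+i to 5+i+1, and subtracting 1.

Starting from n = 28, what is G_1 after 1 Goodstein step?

38

(0) 28|_5 = 5^2 + 3 ↦ 6^2 + 3|_6 = 39 ⇒ 38
(1) 38|_6 = 6^2 + 2 ↦ 7^2 + 2|_7 = 51 ⇒ 50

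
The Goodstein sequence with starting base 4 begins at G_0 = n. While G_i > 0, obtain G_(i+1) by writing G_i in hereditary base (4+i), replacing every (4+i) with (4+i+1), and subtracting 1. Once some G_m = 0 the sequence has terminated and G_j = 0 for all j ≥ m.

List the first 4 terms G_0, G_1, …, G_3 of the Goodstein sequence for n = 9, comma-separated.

step 0: 9 = 2·4 + 1; sub 5 for 4: 2·5 + 1; = 11; G_1 = 11−1 = 10
step 1: 10 = 2·5; sub 6 for 5: 2·6; = 12; G_2 = 12−1 = 11
step 2: 11 = 6 + 5; sub 7 for 6: 7 + 5; = 12; G_3 = 12−1 = 11

9, 10, 11, 11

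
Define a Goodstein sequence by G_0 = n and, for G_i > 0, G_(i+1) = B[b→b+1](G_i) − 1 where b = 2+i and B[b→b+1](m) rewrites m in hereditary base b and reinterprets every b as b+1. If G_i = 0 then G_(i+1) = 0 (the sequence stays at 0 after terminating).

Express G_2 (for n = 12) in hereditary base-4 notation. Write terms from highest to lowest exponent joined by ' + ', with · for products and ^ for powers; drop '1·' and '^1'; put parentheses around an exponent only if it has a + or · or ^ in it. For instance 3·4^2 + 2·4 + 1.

4^(4 + 1) + 2·4^2 + 2·4 + 1

(0) 12|_2 = 2^(2 + 1) + 2^2 ↦ 3^(3 + 1) + 3^3|_3 = 108 ⇒ 107
(1) 107|_3 = 3^(3 + 1) + 2·3^2 + 2·3 + 2 ↦ 4^(4 + 1) + 2·4^2 + 2·4 + 2|_4 = 1066 ⇒ 1065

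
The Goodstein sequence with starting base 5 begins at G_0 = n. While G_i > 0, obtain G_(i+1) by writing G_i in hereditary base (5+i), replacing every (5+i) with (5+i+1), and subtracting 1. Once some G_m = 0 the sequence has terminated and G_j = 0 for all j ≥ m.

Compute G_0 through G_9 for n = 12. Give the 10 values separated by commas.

i=0: 12 = 2·5 + 2 (b=5); 5→6: 2·6 + 2 = 14; 14−1 = 13
i=1: 13 = 2·6 + 1 (b=6); 6→7: 2·7 + 1 = 15; 15−1 = 14
i=2: 14 = 2·7 (b=7); 7→8: 2·8 = 16; 16−1 = 15
i=3: 15 = 8 + 7 (b=8); 8→9: 9 + 7 = 16; 16−1 = 15
i=4: 15 = 9 + 6 (b=9); 9→10: 10 + 6 = 16; 16−1 = 15
i=5: 15 = 10 + 5 (b=10); 10→11: 11 + 5 = 16; 16−1 = 15
i=6: 15 = 11 + 4 (b=11); 11→12: 12 + 4 = 16; 16−1 = 15
i=7: 15 = 12 + 3 (b=12); 12→13: 13 + 3 = 16; 16−1 = 15
i=8: 15 = 13 + 2 (b=13); 13→14: 14 + 2 = 16; 16−1 = 15

12, 13, 14, 15, 15, 15, 15, 15, 15, 15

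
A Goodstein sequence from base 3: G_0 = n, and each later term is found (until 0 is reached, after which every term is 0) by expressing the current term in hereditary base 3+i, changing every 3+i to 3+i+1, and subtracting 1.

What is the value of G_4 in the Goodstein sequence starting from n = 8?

11

i=0: 8 = 2·3 + 2 (b=3); 3→4: 2·4 + 2 = 10; 10−1 = 9
i=1: 9 = 2·4 + 1 (b=4); 4→5: 2·5 + 1 = 11; 11−1 = 10
i=2: 10 = 2·5 (b=5); 5→6: 2·6 = 12; 12−1 = 11
i=3: 11 = 6 + 5 (b=6); 6→7: 7 + 5 = 12; 12−1 = 11
i=4: 11 = 7 + 4 (b=7); 7→8: 8 + 4 = 12; 12−1 = 11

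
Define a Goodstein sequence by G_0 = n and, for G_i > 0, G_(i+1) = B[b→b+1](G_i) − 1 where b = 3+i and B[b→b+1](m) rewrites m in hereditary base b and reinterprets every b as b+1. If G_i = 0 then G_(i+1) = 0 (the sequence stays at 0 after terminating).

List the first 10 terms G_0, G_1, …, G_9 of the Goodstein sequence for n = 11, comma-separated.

11, 17, 25, 35, 39, 43, 47, 51, 55, 59

step 0: 11 = 3^2 + 2; sub 4 for 3: 4^2 + 2; = 18; G_1 = 18−1 = 17
step 1: 17 = 4^2 + 1; sub 5 for 4: 5^2 + 1; = 26; G_2 = 26−1 = 25
step 2: 25 = 5^2; sub 6 for 5: 6^2; = 36; G_3 = 36−1 = 35
step 3: 35 = 5·6 + 5; sub 7 for 6: 5·7 + 5; = 40; G_4 = 40−1 = 39
step 4: 39 = 5·7 + 4; sub 8 for 7: 5·8 + 4; = 44; G_5 = 44−1 = 43
step 5: 43 = 5·8 + 3; sub 9 for 8: 5·9 + 3; = 48; G_6 = 48−1 = 47
step 6: 47 = 5·9 + 2; sub 10 for 9: 5·10 + 2; = 52; G_7 = 52−1 = 51
step 7: 51 = 5·10 + 1; sub 11 for 10: 5·11 + 1; = 56; G_8 = 56−1 = 55
step 8: 55 = 5·11; sub 12 for 11: 5·12; = 60; G_9 = 60−1 = 59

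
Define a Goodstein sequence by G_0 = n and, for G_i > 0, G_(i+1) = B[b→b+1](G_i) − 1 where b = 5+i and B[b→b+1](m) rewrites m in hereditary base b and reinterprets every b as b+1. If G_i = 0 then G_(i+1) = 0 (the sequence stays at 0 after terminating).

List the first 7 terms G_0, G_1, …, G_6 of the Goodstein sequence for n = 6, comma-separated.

6, 6, 6, 5, 4, 3, 2

[0] 6 ≡ 5 + 1 (base 5). Lift 6: 7. −1: 6.
[1] 6 ≡ 6 (base 6). Lift 7: 7. −1: 6.
[2] 6 ≡ 6 (base 7). Lift 8: 6. −1: 5.
[3] 5 ≡ 5 (base 8). Lift 9: 5. −1: 4.
[4] 4 ≡ 4 (base 9). Lift 10: 4. −1: 3.
[5] 3 ≡ 3 (base 10). Lift 11: 3. −1: 2.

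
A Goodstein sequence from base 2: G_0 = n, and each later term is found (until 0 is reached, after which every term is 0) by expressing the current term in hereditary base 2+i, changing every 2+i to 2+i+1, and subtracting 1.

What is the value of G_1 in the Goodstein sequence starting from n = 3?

3

i=0: 3 = 2 + 1 (b=2); 2→3: 3 + 1 = 4; 4−1 = 3
i=1: 3 = 3 (b=3); 3→4: 4 = 4; 4−1 = 3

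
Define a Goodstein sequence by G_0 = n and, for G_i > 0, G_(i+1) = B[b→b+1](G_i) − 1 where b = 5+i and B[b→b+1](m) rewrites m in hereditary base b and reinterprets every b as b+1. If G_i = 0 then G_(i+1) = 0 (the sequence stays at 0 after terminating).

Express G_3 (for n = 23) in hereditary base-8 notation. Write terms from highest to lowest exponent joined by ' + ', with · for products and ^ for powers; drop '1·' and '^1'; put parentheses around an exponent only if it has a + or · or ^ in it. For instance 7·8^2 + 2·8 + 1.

4·8

step 0: 23 = 4·5 + 3; sub 6 for 5: 4·6 + 3; = 27; G_1 = 27−1 = 26
step 1: 26 = 4·6 + 2; sub 7 for 6: 4·7 + 2; = 30; G_2 = 30−1 = 29
step 2: 29 = 4·7 + 1; sub 8 for 7: 4·8 + 1; = 33; G_3 = 33−1 = 32
step 3: 32 = 4·8; sub 9 for 8: 4·9; = 36; G_4 = 36−1 = 35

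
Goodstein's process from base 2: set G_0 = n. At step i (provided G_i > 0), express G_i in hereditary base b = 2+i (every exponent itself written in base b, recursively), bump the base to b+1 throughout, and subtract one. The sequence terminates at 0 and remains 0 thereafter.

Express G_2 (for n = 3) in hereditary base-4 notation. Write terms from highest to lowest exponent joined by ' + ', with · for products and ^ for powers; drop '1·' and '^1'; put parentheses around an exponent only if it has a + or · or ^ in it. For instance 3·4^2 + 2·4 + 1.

G_0 = 3. HB_2(3) = 2 + 1. Bump = 4. G_1 = 3.
G_1 = 3. HB_3(3) = 3. Bump = 4. G_2 = 3.

3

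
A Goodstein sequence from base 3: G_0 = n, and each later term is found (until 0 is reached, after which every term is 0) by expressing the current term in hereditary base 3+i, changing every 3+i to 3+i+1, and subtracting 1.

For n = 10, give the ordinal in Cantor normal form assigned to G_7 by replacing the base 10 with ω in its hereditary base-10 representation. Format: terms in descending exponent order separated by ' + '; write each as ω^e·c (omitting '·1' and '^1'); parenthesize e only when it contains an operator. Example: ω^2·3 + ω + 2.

base 3: 10 = 3^2 + 1; at 4: 4^2 + 1 = 17; next = 16
base 4: 16 = 4^2; at 5: 5^2 = 25; next = 24
base 5: 24 = 4·5 + 4; at 6: 4·6 + 4 = 28; next = 27
base 6: 27 = 4·6 + 3; at 7: 4·7 + 3 = 31; next = 30
base 7: 30 = 4·7 + 2; at 8: 4·8 + 2 = 34; next = 33
base 8: 33 = 4·8 + 1; at 9: 4·9 + 1 = 37; next = 36
base 9: 36 = 4·9; at 10: 4·10 = 40; next = 39
base 10: 39 = 3·10 + 9; at 11: 3·11 + 9 = 42; next = 41

ω·3 + 9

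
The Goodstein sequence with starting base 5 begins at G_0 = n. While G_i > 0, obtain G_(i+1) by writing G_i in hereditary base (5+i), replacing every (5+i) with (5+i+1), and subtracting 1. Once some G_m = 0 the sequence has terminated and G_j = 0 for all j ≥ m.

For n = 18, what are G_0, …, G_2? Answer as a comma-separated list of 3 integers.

G_0 = 18. HB_5(18) = 3·5 + 3. Bump = 21. G_1 = 20.
G_1 = 20. HB_6(20) = 3·6 + 2. Bump = 23. G_2 = 22.

18, 20, 22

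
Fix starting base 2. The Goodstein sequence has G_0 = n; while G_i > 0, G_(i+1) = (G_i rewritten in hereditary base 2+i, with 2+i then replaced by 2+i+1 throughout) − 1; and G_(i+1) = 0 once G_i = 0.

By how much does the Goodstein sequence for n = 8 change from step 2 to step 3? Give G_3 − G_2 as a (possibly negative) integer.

5757

(0) 8|_2 = 2^(2 + 1) ↦ 3^(3 + 1)|_3 = 81 ⇒ 80
(1) 80|_3 = 2·3^3 + 2·3^2 + 2·3 + 2 ↦ 2·4^4 + 2·4^2 + 2·4 + 2|_4 = 554 ⇒ 553
(2) 553|_4 = 2·4^4 + 2·4^2 + 2·4 + 1 ↦ 2·5^5 + 2·5^2 + 2·5 + 1|_5 = 6311 ⇒ 6310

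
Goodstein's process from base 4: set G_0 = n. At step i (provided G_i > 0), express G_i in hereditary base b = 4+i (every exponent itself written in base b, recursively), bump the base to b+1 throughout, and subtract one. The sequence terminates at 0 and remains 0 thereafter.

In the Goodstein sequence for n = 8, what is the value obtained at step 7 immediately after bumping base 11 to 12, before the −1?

G_0=8  [base 4] 2·4  →[4↦5]→  2·5 = 10  −1 ⇒ G_1=9
G_1=9  [base 5] 5 + 4  →[5↦6]→  6 + 4 = 10  −1 ⇒ G_2=9
G_2=9  [base 6] 6 + 3  →[6↦7]→  7 + 3 = 10  −1 ⇒ G_3=9
G_3=9  [base 7] 7 + 2  →[7↦8]→  8 + 2 = 10  −1 ⇒ G_4=9
G_4=9  [base 8] 8 + 1  →[8↦9]→  9 + 1 = 10  −1 ⇒ G_5=9
G_5=9  [base 9] 9  →[9↦10]→  10 = 10  −1 ⇒ G_6=9
G_6=9  [base 10] 9  →[10↦11]→  9 = 9  −1 ⇒ G_7=8
G_7=8  [base 11] 8  →[11↦12]→  8 = 8  −1 ⇒ G_8=7

8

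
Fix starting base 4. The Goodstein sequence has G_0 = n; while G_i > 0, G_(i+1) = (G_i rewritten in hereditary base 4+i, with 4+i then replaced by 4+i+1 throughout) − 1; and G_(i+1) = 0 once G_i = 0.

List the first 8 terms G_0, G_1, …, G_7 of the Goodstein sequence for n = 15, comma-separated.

15, 17, 19, 21, 23, 24, 25, 26

G_0=15  [base 4] 3·4 + 3  →[4↦5]→  3·5 + 3 = 18  −1 ⇒ G_1=17
G_1=17  [base 5] 3·5 + 2  →[5↦6]→  3·6 + 2 = 20  −1 ⇒ G_2=19
G_2=19  [base 6] 3·6 + 1  →[6↦7]→  3·7 + 1 = 22  −1 ⇒ G_3=21
G_3=21  [base 7] 3·7  →[7↦8]→  3·8 = 24  −1 ⇒ G_4=23
G_4=23  [base 8] 2·8 + 7  →[8↦9]→  2·9 + 7 = 25  −1 ⇒ G_5=24
G_5=24  [base 9] 2·9 + 6  →[9↦10]→  2·10 + 6 = 26  −1 ⇒ G_6=25
G_6=25  [base 10] 2·10 + 5  →[10↦11]→  2·11 + 5 = 27  −1 ⇒ G_7=26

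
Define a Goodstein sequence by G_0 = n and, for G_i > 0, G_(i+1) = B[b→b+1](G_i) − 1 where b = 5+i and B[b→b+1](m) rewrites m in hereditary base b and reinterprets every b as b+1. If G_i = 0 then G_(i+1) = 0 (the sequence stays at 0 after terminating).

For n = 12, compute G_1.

(0) 12|_5 = 2·5 + 2 ↦ 2·6 + 2|_6 = 14 ⇒ 13
(1) 13|_6 = 2·6 + 1 ↦ 2·7 + 1|_7 = 15 ⇒ 14

13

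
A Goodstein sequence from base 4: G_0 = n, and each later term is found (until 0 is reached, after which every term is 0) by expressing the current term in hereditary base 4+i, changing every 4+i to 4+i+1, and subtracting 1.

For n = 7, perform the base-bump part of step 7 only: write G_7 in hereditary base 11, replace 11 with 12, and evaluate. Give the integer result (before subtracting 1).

4

G_0 = 7. HB_4(7) = 4 + 3. Bump = 8. G_1 = 7.
G_1 = 7. HB_5(7) = 5 + 2. Bump = 8. G_2 = 7.
G_2 = 7. HB_6(7) = 6 + 1. Bump = 8. G_3 = 7.
G_3 = 7. HB_7(7) = 7. Bump = 8. G_4 = 7.
G_4 = 7. HB_8(7) = 7. Bump = 7. G_5 = 6.
G_5 = 6. HB_9(6) = 6. Bump = 6. G_6 = 5.
G_6 = 5. HB_10(5) = 5. Bump = 5. G_7 = 4.
G_7 = 4. HB_11(4) = 4. Bump = 4. G_8 = 3.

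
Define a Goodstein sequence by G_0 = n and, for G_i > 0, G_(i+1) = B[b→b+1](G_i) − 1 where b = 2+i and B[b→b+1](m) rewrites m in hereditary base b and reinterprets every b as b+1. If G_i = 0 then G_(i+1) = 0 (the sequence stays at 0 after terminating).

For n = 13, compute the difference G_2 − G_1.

13 —HB2→ 2^(2 + 1) + 2^2 + 1 —bump→ 3^(3 + 1) + 3^3 + 1 = 109 —(−1)→ 108
108 —HB3→ 3^(3 + 1) + 3^3 —bump→ 4^(4 + 1) + 4^4 = 1280 —(−1)→ 1279

1171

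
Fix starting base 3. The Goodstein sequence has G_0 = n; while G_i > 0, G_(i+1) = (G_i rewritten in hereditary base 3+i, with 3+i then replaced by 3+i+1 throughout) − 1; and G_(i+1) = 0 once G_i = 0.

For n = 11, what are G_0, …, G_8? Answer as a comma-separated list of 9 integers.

G_0=11  [base 3] 3^2 + 2  →[3↦4]→  4^2 + 2 = 18  −1 ⇒ G_1=17
G_1=17  [base 4] 4^2 + 1  →[4↦5]→  5^2 + 1 = 26  −1 ⇒ G_2=25
G_2=25  [base 5] 5^2  →[5↦6]→  6^2 = 36  −1 ⇒ G_3=35
G_3=35  [base 6] 5·6 + 5  →[6↦7]→  5·7 + 5 = 40  −1 ⇒ G_4=39
G_4=39  [base 7] 5·7 + 4  →[7↦8]→  5·8 + 4 = 44  −1 ⇒ G_5=43
G_5=43  [base 8] 5·8 + 3  →[8↦9]→  5·9 + 3 = 48  −1 ⇒ G_6=47
G_6=47  [base 9] 5·9 + 2  →[9↦10]→  5·10 + 2 = 52  −1 ⇒ G_7=51
G_7=51  [base 10] 5·10 + 1  →[10↦11]→  5·11 + 1 = 56  −1 ⇒ G_8=55

11, 17, 25, 35, 39, 43, 47, 51, 55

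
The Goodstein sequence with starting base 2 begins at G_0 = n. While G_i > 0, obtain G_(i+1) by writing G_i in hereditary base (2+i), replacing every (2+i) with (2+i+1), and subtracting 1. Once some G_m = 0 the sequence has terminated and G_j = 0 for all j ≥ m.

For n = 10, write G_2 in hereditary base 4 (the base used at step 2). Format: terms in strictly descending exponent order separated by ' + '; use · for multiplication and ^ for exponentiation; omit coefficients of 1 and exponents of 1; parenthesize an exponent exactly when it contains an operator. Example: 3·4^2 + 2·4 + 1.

10 —HB2→ 2^(2 + 1) + 2 —bump→ 3^(3 + 1) + 3 = 84 —(−1)→ 83
83 —HB3→ 3^(3 + 1) + 2 —bump→ 4^(4 + 1) + 2 = 1026 —(−1)→ 1025
1025 —HB4→ 4^(4 + 1) + 1 —bump→ 5^(5 + 1) + 1 = 15626 —(−1)→ 15625

4^(4 + 1) + 1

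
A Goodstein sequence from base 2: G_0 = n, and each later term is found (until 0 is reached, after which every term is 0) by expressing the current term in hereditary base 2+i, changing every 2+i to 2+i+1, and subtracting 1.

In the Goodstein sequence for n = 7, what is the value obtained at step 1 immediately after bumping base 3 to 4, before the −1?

260

7 —HB2→ 2^2 + 2 + 1 —bump→ 3^3 + 3 + 1 = 31 —(−1)→ 30
30 —HB3→ 3^3 + 3 —bump→ 4^4 + 4 = 260 —(−1)→ 259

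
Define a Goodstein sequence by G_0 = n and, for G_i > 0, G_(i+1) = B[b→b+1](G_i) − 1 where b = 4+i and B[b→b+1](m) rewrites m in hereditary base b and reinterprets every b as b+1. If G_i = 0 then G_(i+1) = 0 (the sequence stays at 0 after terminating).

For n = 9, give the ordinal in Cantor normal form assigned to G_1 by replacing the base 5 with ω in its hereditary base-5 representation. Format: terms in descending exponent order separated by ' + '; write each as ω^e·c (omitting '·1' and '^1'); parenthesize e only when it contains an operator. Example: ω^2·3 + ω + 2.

ω·2

(0) 9|_4 = 2·4 + 1 ↦ 2·5 + 1|_5 = 11 ⇒ 10
(1) 10|_5 = 2·5 ↦ 2·6|_6 = 12 ⇒ 11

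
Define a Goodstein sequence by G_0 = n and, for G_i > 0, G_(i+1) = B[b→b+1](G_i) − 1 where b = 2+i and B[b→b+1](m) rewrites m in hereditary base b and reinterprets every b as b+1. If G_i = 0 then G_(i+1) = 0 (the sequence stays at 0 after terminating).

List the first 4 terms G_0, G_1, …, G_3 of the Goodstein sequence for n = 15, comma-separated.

15, 111, 1283, 18752

G_0 = 15. HB_2(15) = 2^(2 + 1) + 2^2 + 2 + 1. Bump = 112. G_1 = 111.
G_1 = 111. HB_3(111) = 3^(3 + 1) + 3^3 + 3. Bump = 1284. G_2 = 1283.
G_2 = 1283. HB_4(1283) = 4^(4 + 1) + 4^4 + 3. Bump = 18753. G_3 = 18752.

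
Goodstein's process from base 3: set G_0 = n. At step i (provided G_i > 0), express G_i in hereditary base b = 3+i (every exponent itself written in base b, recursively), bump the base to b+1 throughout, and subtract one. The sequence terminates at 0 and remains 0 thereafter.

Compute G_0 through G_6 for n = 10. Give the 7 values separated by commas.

G_0 = 10. HB_3(10) = 3^2 + 1. Bump = 17. G_1 = 16.
G_1 = 16. HB_4(16) = 4^2. Bump = 25. G_2 = 24.
G_2 = 24. HB_5(24) = 4·5 + 4. Bump = 28. G_3 = 27.
G_3 = 27. HB_6(27) = 4·6 + 3. Bump = 31. G_4 = 30.
G_4 = 30. HB_7(30) = 4·7 + 2. Bump = 34. G_5 = 33.
G_5 = 33. HB_8(33) = 4·8 + 1. Bump = 37. G_6 = 36.

10, 16, 24, 27, 30, 33, 36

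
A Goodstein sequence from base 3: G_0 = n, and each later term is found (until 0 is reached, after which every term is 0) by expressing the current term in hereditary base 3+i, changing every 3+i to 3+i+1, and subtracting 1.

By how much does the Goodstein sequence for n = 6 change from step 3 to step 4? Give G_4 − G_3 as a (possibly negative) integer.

G_0 = 6. HB_3(6) = 2·3. Bump = 8. G_1 = 7.
G_1 = 7. HB_4(7) = 4 + 3. Bump = 8. G_2 = 7.
G_2 = 7. HB_5(7) = 5 + 2. Bump = 8. G_3 = 7.
G_3 = 7. HB_6(7) = 6 + 1. Bump = 8. G_4 = 7.

0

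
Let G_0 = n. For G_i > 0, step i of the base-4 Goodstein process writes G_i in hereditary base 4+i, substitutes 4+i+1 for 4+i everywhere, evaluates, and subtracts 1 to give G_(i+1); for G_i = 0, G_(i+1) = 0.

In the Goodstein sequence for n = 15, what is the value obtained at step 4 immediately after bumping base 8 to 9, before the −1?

base 4: 15 = 3·4 + 3; at 5: 3·5 + 3 = 18; next = 17
base 5: 17 = 3·5 + 2; at 6: 3·6 + 2 = 20; next = 19
base 6: 19 = 3·6 + 1; at 7: 3·7 + 1 = 22; next = 21
base 7: 21 = 3·7; at 8: 3·8 = 24; next = 23
base 8: 23 = 2·8 + 7; at 9: 2·9 + 7 = 25; next = 24

25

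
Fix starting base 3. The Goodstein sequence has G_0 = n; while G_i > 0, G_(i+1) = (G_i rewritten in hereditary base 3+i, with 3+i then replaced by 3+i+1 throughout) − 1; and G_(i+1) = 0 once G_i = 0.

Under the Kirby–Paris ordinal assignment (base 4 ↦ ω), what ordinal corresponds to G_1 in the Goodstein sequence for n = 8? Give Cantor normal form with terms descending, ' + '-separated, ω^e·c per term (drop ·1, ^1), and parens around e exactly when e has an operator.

ω·2 + 1

step 0: 8 = 2·3 + 2; sub 4 for 3: 2·4 + 2; = 10; G_1 = 10−1 = 9
step 1: 9 = 2·4 + 1; sub 5 for 4: 2·5 + 1; = 11; G_2 = 11−1 = 10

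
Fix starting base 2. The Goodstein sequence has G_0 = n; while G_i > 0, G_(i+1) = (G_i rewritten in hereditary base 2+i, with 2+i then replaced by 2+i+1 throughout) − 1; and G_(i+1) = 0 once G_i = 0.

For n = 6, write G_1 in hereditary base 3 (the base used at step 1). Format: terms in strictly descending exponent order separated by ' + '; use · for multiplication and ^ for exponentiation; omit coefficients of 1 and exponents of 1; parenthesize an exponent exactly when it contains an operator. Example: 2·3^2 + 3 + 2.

6 —HB2→ 2^2 + 2 —bump→ 3^3 + 3 = 30 —(−1)→ 29
29 —HB3→ 3^3 + 2 —bump→ 4^4 + 2 = 258 —(−1)→ 257

3^3 + 2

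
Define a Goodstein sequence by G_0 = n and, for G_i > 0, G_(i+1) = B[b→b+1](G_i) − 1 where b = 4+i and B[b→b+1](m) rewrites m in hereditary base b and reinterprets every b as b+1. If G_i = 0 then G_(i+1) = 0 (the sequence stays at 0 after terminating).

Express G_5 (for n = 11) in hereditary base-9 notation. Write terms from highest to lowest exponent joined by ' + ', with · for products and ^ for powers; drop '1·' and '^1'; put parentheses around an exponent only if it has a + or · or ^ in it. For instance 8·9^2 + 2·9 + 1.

[0] 11 ≡ 2·4 + 3 (base 4). Lift 5: 13. −1: 12.
[1] 12 ≡ 2·5 + 2 (base 5). Lift 6: 14. −1: 13.
[2] 13 ≡ 2·6 + 1 (base 6). Lift 7: 15. −1: 14.
[3] 14 ≡ 2·7 (base 7). Lift 8: 16. −1: 15.
[4] 15 ≡ 8 + 7 (base 8). Lift 9: 16. −1: 15.
[5] 15 ≡ 9 + 6 (base 9). Lift 10: 16. −1: 15.

9 + 6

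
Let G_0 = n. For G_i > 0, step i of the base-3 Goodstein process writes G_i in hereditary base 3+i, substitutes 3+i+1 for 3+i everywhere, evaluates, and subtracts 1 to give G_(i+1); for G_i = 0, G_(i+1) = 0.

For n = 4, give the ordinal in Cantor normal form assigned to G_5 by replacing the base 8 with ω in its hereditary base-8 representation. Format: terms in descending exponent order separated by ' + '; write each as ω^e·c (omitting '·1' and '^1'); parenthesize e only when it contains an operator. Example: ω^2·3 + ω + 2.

[0] 4 ≡ 3 + 1 (base 3). Lift 4: 5. −1: 4.
[1] 4 ≡ 4 (base 4). Lift 5: 5. −1: 4.
[2] 4 ≡ 4 (base 5). Lift 6: 4. −1: 3.
[3] 3 ≡ 3 (base 6). Lift 7: 3. −1: 2.
[4] 2 ≡ 2 (base 7). Lift 8: 2. −1: 1.

1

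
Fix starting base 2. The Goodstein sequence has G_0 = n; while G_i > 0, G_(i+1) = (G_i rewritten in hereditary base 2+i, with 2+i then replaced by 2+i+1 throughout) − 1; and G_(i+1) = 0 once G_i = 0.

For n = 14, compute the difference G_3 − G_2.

17469

G_0=14  [base 2] 2^(2 + 1) + 2^2 + 2  →[2↦3]→  3^(3 + 1) + 3^3 + 3 = 111  −1 ⇒ G_1=110
G_1=110  [base 3] 3^(3 + 1) + 3^3 + 2  →[3↦4]→  4^(4 + 1) + 4^4 + 2 = 1282  −1 ⇒ G_2=1281
G_2=1281  [base 4] 4^(4 + 1) + 4^4 + 1  →[4↦5]→  5^(5 + 1) + 5^5 + 1 = 18751  −1 ⇒ G_3=18750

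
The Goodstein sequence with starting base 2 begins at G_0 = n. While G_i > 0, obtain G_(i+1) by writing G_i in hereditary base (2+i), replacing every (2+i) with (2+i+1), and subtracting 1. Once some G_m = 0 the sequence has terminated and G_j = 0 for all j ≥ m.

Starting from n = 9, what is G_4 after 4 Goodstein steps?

140743

i=0: 9 = 2^(2 + 1) + 1 (b=2); 2→3: 3^(3 + 1) + 1 = 82; 82−1 = 81
i=1: 81 = 3^(3 + 1) (b=3); 3→4: 4^(4 + 1) = 1024; 1024−1 = 1023
i=2: 1023 = 3·4^4 + 3·4^3 + 3·4^2 + 3·4 + 3 (b=4); 4→5: 3·5^5 + 3·5^3 + 3·5^2 + 3·5 + 3 = 9843; 9843−1 = 9842
i=3: 9842 = 3·5^5 + 3·5^3 + 3·5^2 + 3·5 + 2 (b=5); 5→6: 3·6^6 + 3·6^3 + 3·6^2 + 3·6 + 2 = 140744; 140744−1 = 140743
i=4: 140743 = 3·6^6 + 3·6^3 + 3·6^2 + 3·6 + 1 (b=6); 6→7: 3·7^7 + 3·7^3 + 3·7^2 + 3·7 + 1 = 2471827; 2471827−1 = 2471826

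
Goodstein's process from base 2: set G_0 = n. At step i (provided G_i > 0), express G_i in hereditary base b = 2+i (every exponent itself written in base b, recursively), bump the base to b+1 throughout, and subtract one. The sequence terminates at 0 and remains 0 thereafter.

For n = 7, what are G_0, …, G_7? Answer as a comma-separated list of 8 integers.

step 0: 7 = 2^2 + 2 + 1; sub 3 for 2: 3^3 + 3 + 1; = 31; G_1 = 31−1 = 30
step 1: 30 = 3^3 + 3; sub 4 for 3: 4^4 + 4; = 260; G_2 = 260−1 = 259
step 2: 259 = 4^4 + 3; sub 5 for 4: 5^5 + 3; = 3128; G_3 = 3128−1 = 3127
step 3: 3127 = 5^5 + 2; sub 6 for 5: 6^6 + 2; = 46658; G_4 = 46658−1 = 46657
step 4: 46657 = 6^6 + 1; sub 7 for 6: 7^7 + 1; = 823544; G_5 = 823544−1 = 823543
step 5: 823543 = 7^7; sub 8 for 7: 8^8; = 16777216; G_6 = 16777216−1 = 16777215
step 6: 16777215 = 7·8^7 + 7·8^6 + 7·8^5 + 7·8^4 + 7·8^3 + 7·8^2 + 7·8 + 7; sub 9 for 8: 7·9^7 + 7·9^6 + 7·9^5 + 7·9^4 + 7·9^3 + 7·9^2 + 7·9 + 7; = 37665880; G_7 = 37665880−1 = 37665879

7, 30, 259, 3127, 46657, 823543, 16777215, 37665879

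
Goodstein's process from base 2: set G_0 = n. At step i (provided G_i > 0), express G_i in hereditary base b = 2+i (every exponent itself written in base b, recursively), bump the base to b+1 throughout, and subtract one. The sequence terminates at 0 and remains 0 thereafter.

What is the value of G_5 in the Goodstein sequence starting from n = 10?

4215754

step 0: 10 = 2^(2 + 1) + 2; sub 3 for 2: 3^(3 + 1) + 3; = 84; G_1 = 84−1 = 83
step 1: 83 = 3^(3 + 1) + 2; sub 4 for 3: 4^(4 + 1) + 2; = 1026; G_2 = 1026−1 = 1025
step 2: 1025 = 4^(4 + 1) + 1; sub 5 for 4: 5^(5 + 1) + 1; = 15626; G_3 = 15626−1 = 15625
step 3: 15625 = 5^(5 + 1); sub 6 for 5: 6^(6 + 1); = 279936; G_4 = 279936−1 = 279935
step 4: 279935 = 5·6^6 + 5·6^5 + 5·6^4 + 5·6^3 + 5·6^2 + 5·6 + 5; sub 7 for 6: 5·7^7 + 5·7^5 + 5·7^4 + 5·7^3 + 5·7^2 + 5·7 + 5; = 4215755; G_5 = 4215755−1 = 4215754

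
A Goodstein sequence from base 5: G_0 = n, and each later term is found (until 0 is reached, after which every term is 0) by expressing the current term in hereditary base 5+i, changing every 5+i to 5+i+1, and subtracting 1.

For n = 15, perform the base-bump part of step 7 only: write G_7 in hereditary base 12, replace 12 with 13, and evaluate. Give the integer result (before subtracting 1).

24

G_0 = 15. HB_5(15) = 3·5. Bump = 18. G_1 = 17.
G_1 = 17. HB_6(17) = 2·6 + 5. Bump = 19. G_2 = 18.
G_2 = 18. HB_7(18) = 2·7 + 4. Bump = 20. G_3 = 19.
G_3 = 19. HB_8(19) = 2·8 + 3. Bump = 21. G_4 = 20.
G_4 = 20. HB_9(20) = 2·9 + 2. Bump = 22. G_5 = 21.
G_5 = 21. HB_10(21) = 2·10 + 1. Bump = 23. G_6 = 22.
G_6 = 22. HB_11(22) = 2·11. Bump = 24. G_7 = 23.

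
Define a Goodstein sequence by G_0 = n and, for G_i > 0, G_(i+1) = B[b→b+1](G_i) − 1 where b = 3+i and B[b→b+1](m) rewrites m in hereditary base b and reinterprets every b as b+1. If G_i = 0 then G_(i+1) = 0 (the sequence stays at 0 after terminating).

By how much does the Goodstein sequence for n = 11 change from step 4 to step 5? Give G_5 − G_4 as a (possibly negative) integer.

4

i=0: 11 = 3^2 + 2 (b=3); 3→4: 4^2 + 2 = 18; 18−1 = 17
i=1: 17 = 4^2 + 1 (b=4); 4→5: 5^2 + 1 = 26; 26−1 = 25
i=2: 25 = 5^2 (b=5); 5→6: 6^2 = 36; 36−1 = 35
i=3: 35 = 5·6 + 5 (b=6); 6→7: 5·7 + 5 = 40; 40−1 = 39
i=4: 39 = 5·7 + 4 (b=7); 7→8: 5·8 + 4 = 44; 44−1 = 43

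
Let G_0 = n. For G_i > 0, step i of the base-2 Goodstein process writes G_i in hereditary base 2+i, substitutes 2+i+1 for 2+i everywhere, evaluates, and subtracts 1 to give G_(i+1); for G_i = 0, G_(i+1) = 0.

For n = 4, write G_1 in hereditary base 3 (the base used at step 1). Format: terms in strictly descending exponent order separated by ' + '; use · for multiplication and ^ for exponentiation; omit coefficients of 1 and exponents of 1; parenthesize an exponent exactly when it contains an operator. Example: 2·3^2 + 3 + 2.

G_0=4  [base 2] 2^2  →[2↦3]→  3^3 = 27  −1 ⇒ G_1=26
G_1=26  [base 3] 2·3^2 + 2·3 + 2  →[3↦4]→  2·4^2 + 2·4 + 2 = 42  −1 ⇒ G_2=41

2·3^2 + 2·3 + 2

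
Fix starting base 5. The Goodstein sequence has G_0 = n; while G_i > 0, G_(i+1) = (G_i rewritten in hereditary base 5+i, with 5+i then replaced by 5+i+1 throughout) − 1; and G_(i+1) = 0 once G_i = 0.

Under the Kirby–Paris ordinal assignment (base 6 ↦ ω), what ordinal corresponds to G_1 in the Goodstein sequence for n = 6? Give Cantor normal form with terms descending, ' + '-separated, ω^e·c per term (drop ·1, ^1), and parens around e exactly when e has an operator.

step 0: 6 = 5 + 1; sub 6 for 5: 6 + 1; = 7; G_1 = 7−1 = 6
step 1: 6 = 6; sub 7 for 6: 7; = 7; G_2 = 7−1 = 6

ω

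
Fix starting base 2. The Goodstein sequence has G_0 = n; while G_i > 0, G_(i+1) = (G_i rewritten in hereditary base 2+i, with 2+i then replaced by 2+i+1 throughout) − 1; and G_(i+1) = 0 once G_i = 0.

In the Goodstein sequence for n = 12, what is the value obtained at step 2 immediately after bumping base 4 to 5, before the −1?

15686

i=0: 12 = 2^(2 + 1) + 2^2 (b=2); 2→3: 3^(3 + 1) + 3^3 = 108; 108−1 = 107
i=1: 107 = 3^(3 + 1) + 2·3^2 + 2·3 + 2 (b=3); 3→4: 4^(4 + 1) + 2·4^2 + 2·4 + 2 = 1066; 1066−1 = 1065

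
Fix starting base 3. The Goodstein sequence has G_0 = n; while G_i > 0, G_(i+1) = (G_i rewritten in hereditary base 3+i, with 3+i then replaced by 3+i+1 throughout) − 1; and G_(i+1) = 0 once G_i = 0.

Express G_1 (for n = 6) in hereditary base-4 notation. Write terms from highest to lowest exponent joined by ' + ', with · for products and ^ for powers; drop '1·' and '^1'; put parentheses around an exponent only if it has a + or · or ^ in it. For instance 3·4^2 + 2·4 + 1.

[0] 6 ≡ 2·3 (base 3). Lift 4: 8. −1: 7.
[1] 7 ≡ 4 + 3 (base 4). Lift 5: 8. −1: 7.

4 + 3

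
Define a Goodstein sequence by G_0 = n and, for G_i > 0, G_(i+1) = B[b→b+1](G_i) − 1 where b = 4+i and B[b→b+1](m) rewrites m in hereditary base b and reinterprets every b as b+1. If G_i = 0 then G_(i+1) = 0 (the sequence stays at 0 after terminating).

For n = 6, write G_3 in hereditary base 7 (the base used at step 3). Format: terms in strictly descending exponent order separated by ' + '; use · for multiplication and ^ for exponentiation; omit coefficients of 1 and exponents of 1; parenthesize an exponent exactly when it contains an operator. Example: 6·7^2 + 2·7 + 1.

6

G_0 = 6. HB_4(6) = 4 + 2. Bump = 7. G_1 = 6.
G_1 = 6. HB_5(6) = 5 + 1. Bump = 7. G_2 = 6.
G_2 = 6. HB_6(6) = 6. Bump = 7. G_3 = 6.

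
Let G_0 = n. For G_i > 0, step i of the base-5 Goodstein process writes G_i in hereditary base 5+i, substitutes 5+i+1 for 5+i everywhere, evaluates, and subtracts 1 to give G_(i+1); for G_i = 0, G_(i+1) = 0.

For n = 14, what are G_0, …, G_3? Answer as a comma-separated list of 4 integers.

14, 15, 16, 17

base 5: 14 = 2·5 + 4; at 6: 2·6 + 4 = 16; next = 15
base 6: 15 = 2·6 + 3; at 7: 2·7 + 3 = 17; next = 16
base 7: 16 = 2·7 + 2; at 8: 2·8 + 2 = 18; next = 17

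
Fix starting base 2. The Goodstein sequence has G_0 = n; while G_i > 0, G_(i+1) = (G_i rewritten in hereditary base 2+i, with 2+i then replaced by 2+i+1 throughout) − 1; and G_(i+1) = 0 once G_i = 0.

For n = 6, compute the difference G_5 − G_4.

51384

[0] 6 ≡ 2^2 + 2 (base 2). Lift 3: 30. −1: 29.
[1] 29 ≡ 3^3 + 2 (base 3). Lift 4: 258. −1: 257.
[2] 257 ≡ 4^4 + 1 (base 4). Lift 5: 3126. −1: 3125.
[3] 3125 ≡ 5^5 (base 5). Lift 6: 46656. −1: 46655.
[4] 46655 ≡ 5·6^5 + 5·6^4 + 5·6^3 + 5·6^2 + 5·6 + 5 (base 6). Lift 7: 98040. −1: 98039.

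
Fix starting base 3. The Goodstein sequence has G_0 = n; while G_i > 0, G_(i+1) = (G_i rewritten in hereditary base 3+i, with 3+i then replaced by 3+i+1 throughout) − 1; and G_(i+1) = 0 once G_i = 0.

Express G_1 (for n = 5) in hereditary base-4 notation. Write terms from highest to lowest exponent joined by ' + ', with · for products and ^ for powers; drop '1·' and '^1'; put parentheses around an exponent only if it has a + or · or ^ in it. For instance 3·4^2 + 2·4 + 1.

base 3: 5 = 3 + 2; at 4: 4 + 2 = 6; next = 5
base 4: 5 = 4 + 1; at 5: 5 + 1 = 6; next = 5

4 + 1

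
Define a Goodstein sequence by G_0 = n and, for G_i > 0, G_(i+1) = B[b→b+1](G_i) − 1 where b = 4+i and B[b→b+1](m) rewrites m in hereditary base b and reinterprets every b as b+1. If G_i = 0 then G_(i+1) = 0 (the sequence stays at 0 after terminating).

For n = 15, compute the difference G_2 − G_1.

(0) 15|_4 = 3·4 + 3 ↦ 3·5 + 3|_5 = 18 ⇒ 17
(1) 17|_5 = 3·5 + 2 ↦ 3·6 + 2|_6 = 20 ⇒ 19

2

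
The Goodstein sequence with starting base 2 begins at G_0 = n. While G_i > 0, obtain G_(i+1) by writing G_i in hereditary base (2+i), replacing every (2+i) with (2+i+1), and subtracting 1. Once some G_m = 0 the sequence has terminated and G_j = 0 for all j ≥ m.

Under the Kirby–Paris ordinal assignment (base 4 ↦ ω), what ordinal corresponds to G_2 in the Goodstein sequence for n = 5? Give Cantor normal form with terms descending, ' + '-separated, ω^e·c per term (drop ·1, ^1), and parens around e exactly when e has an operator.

ω^3·3 + ω^2·3 + ω·3 + 3

step 0: 5 = 2^2 + 1; sub 3 for 2: 3^3 + 1; = 28; G_1 = 28−1 = 27
step 1: 27 = 3^3; sub 4 for 3: 4^4; = 256; G_2 = 256−1 = 255
step 2: 255 = 3·4^3 + 3·4^2 + 3·4 + 3; sub 5 for 4: 3·5^3 + 3·5^2 + 3·5 + 3; = 468; G_3 = 468−1 = 467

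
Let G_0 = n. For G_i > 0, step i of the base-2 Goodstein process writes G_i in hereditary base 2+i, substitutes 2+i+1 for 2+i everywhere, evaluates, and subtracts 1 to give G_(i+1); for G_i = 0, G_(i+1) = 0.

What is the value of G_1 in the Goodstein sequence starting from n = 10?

i=0: 10 = 2^(2 + 1) + 2 (b=2); 2→3: 3^(3 + 1) + 3 = 84; 84−1 = 83
i=1: 83 = 3^(3 + 1) + 2 (b=3); 3→4: 4^(4 + 1) + 2 = 1026; 1026−1 = 1025

83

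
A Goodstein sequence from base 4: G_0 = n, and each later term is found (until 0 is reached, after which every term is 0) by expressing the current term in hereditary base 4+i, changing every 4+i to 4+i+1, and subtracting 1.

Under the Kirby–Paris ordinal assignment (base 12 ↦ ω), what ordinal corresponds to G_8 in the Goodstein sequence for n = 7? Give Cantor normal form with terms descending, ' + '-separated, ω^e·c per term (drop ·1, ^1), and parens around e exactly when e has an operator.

(0) 7|_4 = 4 + 3 ↦ 5 + 3|_5 = 8 ⇒ 7
(1) 7|_5 = 5 + 2 ↦ 6 + 2|_6 = 8 ⇒ 7
(2) 7|_6 = 6 + 1 ↦ 7 + 1|_7 = 8 ⇒ 7
(3) 7|_7 = 7 ↦ 8|_8 = 8 ⇒ 7
(4) 7|_8 = 7 ↦ 7|_9 = 7 ⇒ 6
(5) 6|_9 = 6 ↦ 6|_10 = 6 ⇒ 5
(6) 5|_10 = 5 ↦ 5|_11 = 5 ⇒ 4
(7) 4|_11 = 4 ↦ 4|_12 = 4 ⇒ 3

3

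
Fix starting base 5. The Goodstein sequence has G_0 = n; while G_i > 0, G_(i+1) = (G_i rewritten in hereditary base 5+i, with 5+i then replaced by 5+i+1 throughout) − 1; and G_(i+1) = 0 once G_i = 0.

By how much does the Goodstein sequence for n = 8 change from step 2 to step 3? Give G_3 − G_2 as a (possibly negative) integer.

0

base 5: 8 = 5 + 3; at 6: 6 + 3 = 9; next = 8
base 6: 8 = 6 + 2; at 7: 7 + 2 = 9; next = 8
base 7: 8 = 7 + 1; at 8: 8 + 1 = 9; next = 8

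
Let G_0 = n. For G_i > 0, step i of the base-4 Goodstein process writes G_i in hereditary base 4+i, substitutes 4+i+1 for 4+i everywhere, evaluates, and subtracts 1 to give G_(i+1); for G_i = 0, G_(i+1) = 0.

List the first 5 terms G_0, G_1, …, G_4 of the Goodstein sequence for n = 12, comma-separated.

12, 14, 15, 16, 17

12 —HB4→ 3·4 —bump→ 3·5 = 15 —(−1)→ 14
14 —HB5→ 2·5 + 4 —bump→ 2·6 + 4 = 16 —(−1)→ 15
15 —HB6→ 2·6 + 3 —bump→ 2·7 + 3 = 17 —(−1)→ 16
16 —HB7→ 2·7 + 2 —bump→ 2·8 + 2 = 18 —(−1)→ 17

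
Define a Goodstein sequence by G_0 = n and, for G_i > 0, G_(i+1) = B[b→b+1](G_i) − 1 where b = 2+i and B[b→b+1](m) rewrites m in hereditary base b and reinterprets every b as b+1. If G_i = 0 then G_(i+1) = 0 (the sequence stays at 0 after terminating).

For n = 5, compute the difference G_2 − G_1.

[0] 5 ≡ 2^2 + 1 (base 2). Lift 3: 28. −1: 27.
[1] 27 ≡ 3^3 (base 3). Lift 4: 256. −1: 255.

228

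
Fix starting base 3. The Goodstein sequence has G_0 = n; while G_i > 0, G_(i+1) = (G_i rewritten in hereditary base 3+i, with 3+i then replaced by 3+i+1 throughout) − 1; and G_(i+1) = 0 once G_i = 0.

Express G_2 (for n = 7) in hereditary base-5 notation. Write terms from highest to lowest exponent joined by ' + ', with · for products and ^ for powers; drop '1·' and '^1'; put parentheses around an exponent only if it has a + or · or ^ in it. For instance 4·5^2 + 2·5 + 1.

i=0: 7 = 2·3 + 1 (b=3); 3→4: 2·4 + 1 = 9; 9−1 = 8
i=1: 8 = 2·4 (b=4); 4→5: 2·5 = 10; 10−1 = 9
i=2: 9 = 5 + 4 (b=5); 5→6: 6 + 4 = 10; 10−1 = 9

5 + 4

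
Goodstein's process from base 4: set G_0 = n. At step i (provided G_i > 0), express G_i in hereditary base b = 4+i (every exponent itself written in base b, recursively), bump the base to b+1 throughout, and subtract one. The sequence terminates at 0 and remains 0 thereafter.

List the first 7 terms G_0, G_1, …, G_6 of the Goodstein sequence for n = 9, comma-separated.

9, 10, 11, 11, 11, 11, 11

base 4: 9 = 2·4 + 1; at 5: 2·5 + 1 = 11; next = 10
base 5: 10 = 2·5; at 6: 2·6 = 12; next = 11
base 6: 11 = 6 + 5; at 7: 7 + 5 = 12; next = 11
base 7: 11 = 7 + 4; at 8: 8 + 4 = 12; next = 11
base 8: 11 = 8 + 3; at 9: 9 + 3 = 12; next = 11
base 9: 11 = 9 + 2; at 10: 10 + 2 = 12; next = 11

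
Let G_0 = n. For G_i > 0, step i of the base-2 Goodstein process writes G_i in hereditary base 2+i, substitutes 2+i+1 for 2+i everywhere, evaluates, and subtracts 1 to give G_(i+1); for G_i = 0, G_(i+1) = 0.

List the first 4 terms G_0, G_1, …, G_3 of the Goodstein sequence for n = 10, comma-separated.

10, 83, 1025, 15625

10 —HB2→ 2^(2 + 1) + 2 —bump→ 3^(3 + 1) + 3 = 84 —(−1)→ 83
83 —HB3→ 3^(3 + 1) + 2 —bump→ 4^(4 + 1) + 2 = 1026 —(−1)→ 1025
1025 —HB4→ 4^(4 + 1) + 1 —bump→ 5^(5 + 1) + 1 = 15626 —(−1)→ 15625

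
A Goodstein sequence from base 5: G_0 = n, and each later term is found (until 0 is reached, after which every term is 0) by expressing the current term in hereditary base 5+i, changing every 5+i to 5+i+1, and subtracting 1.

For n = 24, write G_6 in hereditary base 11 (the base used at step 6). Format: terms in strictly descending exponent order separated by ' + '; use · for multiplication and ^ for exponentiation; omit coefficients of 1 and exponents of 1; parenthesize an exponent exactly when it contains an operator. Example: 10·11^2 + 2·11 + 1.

base 5: 24 = 4·5 + 4; at 6: 4·6 + 4 = 28; next = 27
base 6: 27 = 4·6 + 3; at 7: 4·7 + 3 = 31; next = 30
base 7: 30 = 4·7 + 2; at 8: 4·8 + 2 = 34; next = 33
base 8: 33 = 4·8 + 1; at 9: 4·9 + 1 = 37; next = 36
base 9: 36 = 4·9; at 10: 4·10 = 40; next = 39
base 10: 39 = 3·10 + 9; at 11: 3·11 + 9 = 42; next = 41

3·11 + 8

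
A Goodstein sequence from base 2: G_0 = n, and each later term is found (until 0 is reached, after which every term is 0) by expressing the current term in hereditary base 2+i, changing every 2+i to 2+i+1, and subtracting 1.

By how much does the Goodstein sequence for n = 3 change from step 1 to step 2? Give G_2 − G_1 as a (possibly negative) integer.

0

(0) 3|_2 = 2 + 1 ↦ 3 + 1|_3 = 4 ⇒ 3
(1) 3|_3 = 3 ↦ 4|_4 = 4 ⇒ 3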